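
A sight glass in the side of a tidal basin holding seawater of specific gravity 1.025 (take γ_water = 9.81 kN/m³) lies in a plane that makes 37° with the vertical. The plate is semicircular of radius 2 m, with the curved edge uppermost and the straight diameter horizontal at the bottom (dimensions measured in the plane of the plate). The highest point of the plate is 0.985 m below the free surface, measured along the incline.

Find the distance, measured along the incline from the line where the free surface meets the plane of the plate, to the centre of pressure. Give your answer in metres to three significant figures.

y_p = 2.27 m

γ = 1.025 × 9.81 = 10.05525 kN/m³.
The plate makes 37° with the vertical, i.e. θ = 90° − 37° = 53° to the horizontal. Measuring y along the incline from the free-surface line, vertical depth h = y·sinθ with sinθ = 0.798636.
The centroid lies 4r/(3π) = 0.848826 m above the diameter, so r − 4r/(3π) = 2 − 0.848826 = 1.15117 m below the topmost point, so y_c = 0.985 + 1.15117 = 2.13617 m and h_c = 2.13617 × 0.798636 = 1.70602 m.
A = πr²/2 = π × 2²/2 = 6.28319 m².
Resultant F = γ·h_c·A = 10.05525 × 1.70602 × 6.28319 = 107.785 kN.
I_c = (π/8 − 8/(9π))·r⁴ = 0.109757 × 2⁴ = 1.75611 m⁴.
Centre of pressure: y_p = y_c + I_c/(y_c·A) = 2.13617 + 1.75611/(2.13617 × 6.28319) = 2.13617 + 0.130839 = 2.26701 m along the plane.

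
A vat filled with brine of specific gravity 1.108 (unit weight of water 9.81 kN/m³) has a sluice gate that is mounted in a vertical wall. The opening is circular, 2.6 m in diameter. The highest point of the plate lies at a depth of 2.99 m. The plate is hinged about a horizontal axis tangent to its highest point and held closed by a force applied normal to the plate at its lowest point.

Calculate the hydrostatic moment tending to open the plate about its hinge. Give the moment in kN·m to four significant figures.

M ≈ 346.2 kN·m

γ = 1.108 × 9.81 = 10.86948 kN/m³.
The centroid is at the centre, 1.3 m below the top of the plate, so the centroid depth is h_c = 2.99 + 1.3 = 4.29 m.
A = π(1.3)² = 5.30929 m².
Resultant F = γ·h_c·A = 10.86948 × 4.29 × 5.30929 = 247.573 kN.
I_c = πr⁴/4 = π × 1.3⁴/4 = 2.24318 m⁴.
Centre of pressure: y_p = y_c + I_c/(y_c·A) = 4.29 + 2.24318/(4.29 × 5.30929) = 4.29 + 0.0984851 = 4.38849 m along the plane.
The resultant acts 1.3 + 0.0984851 = 1.39849 m (along the plate) below the hinge at the top edge, so the moment about the hinge is M = F × 1.39849 = 247.573 × 1.39849 = 346.228 kN·m.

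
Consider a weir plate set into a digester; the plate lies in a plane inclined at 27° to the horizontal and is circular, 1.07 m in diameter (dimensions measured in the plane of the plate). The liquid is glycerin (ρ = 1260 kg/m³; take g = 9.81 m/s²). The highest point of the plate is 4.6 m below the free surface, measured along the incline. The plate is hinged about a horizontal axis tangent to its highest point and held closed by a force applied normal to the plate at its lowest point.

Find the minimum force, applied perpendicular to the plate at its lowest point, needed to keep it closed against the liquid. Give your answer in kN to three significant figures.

P ≈ 13.3 kN

γ = ρg = 1260 × 9.81 / 1000 = 12.3606 kN/m³.
Let θ = 27° be the plate's angle to the horizontal; measure y along the incline from where the plane meets the free surface. Vertical depth h = y·sinθ with sinθ = 0.453990.
The centroid is at the centre, 0.535 m below the top of the plate, so y_c = 4.6 + 0.535 = 5.135 m and h_c = 5.135 × 0.453990 = 2.33124 m.
A = π(0.535)² = 0.899202 m².
Resultant F = γ·h_c·A = 12.3606 × 2.33124 × 0.899202 = 25.911 kN.
I_c = πr⁴/4 = π × 0.535⁴/4 = 0.0643435 m⁴.
Centre of pressure: y_p = y_c + I_c/(y_c·A) = 5.135 + 0.0643435/(5.135 × 0.899202) = 5.135 + 0.013935 = 5.14893 m along the plane.
The resultant acts 0.535 + 0.013935 = 0.548935 m (along the plate) below the hinge at the top edge, so the moment about the hinge is M = F × 0.548935 = 25.911 × 0.548935 = 14.2235 kN·m.
A normal force at the bottom, 1.07 m from the hinge, must supply this moment: P = 14.2235/1.07 = 13.293 kN.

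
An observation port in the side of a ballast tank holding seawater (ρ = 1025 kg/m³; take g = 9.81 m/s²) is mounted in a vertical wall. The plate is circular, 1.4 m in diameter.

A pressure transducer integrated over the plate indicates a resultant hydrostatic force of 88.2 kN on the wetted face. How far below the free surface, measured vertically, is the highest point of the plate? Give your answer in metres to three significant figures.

γ = ρg = 1025 × 9.81 / 1000 = 10.05525 kN/m³.
A = π(0.7)² = 1.53938 m².
From F = γ·h_c·A, the centroid depth is h_c = 88.2/(10.05525 × 1.53938) = 5.6981 m.
The centroid is at the centre, 0.7 m below the top of the plate, so the highest point sits at h_top = 5.6981 − 0.7 = 4.9981 m below the surface.

d_top ≈ 5.00 m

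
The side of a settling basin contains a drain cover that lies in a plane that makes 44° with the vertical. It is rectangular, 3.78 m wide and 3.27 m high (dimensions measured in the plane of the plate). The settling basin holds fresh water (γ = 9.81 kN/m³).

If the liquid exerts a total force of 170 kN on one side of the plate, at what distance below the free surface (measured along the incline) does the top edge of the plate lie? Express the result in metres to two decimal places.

y_top ≈ 0.31 m

γ = 9.81 kN/m³.
A = 3.78 × 3.27 = 12.3606 m².
From F = γ·h_c·A, the centroid depth is h_c = 170/(9.81 × 12.3606) = 1.40198 m.
The plate makes 44° with the vertical, i.e. θ = 90° − 44° = 46° to the horizontal. Measuring y along the incline from the free-surface line, vertical depth h = y·sinθ with sinθ = 0.719340.
Along the incline, y_c = h_c/sinθ = 1.40198/0.719340 = 1.94898 m.
The centroid lies 3.27/2 = 1.635 m below the top edge, so the top edge sits at y_top = 1.94898 − 1.635 = 0.31398 m along the incline.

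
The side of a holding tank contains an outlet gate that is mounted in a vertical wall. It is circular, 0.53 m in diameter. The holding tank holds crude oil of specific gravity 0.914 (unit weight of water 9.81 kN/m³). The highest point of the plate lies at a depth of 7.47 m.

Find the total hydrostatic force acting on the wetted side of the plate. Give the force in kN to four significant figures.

F ≈ 15.30 kN

γ = 0.914 × 9.81 = 8.96634 kN/m³.
The centroid is at the centre, 0.265 m below the top of the plate, so the centroid depth is h_c = 7.47 + 0.265 = 7.735 m.
A = π(0.265)² = 0.220618 m².
Resultant F = γ·h_c·A = 8.96634 × 7.735 × 0.220618 = 15.3009 kN.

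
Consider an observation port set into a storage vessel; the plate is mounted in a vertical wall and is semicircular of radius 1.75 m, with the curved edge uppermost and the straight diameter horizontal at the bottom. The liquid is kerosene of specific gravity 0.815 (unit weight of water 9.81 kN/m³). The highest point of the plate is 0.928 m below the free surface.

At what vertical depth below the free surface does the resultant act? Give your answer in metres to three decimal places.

γ = 0.815 × 9.81 = 7.99515 kN/m³.
The centroid lies 4r/(3π) = 0.742723 m above the diameter, so r − 4r/(3π) = 1.75 − 0.742723 = 1.00728 m below the topmost point, so the centroid depth is h_c = 0.928 + 1.00728 = 1.93528 m.
A = πr²/2 = π × 1.75²/2 = 4.81056 m².
Resultant F = γ·h_c·A = 7.99515 × 1.93528 × 4.81056 = 74.4331 kN.
I_c = (π/8 − 8/(9π))·r⁴ = 0.109757 × 1.75⁴ = 1.0294 m⁴.
Centre of pressure: y_p = y_c + I_c/(y_c·A) = 1.93528 + 1.0294/(1.93528 × 4.81056) = 1.93528 + 0.110572 = 2.04585 m along the plane.

h_p = 2.046 m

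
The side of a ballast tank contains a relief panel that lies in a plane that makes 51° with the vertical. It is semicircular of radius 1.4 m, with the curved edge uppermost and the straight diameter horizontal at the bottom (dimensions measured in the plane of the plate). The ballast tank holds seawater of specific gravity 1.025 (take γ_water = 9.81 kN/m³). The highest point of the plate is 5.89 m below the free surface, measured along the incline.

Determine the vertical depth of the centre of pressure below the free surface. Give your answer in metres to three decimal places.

γ = 1.025 × 9.81 = 10.05525 kN/m³.
The plate makes 51° with the vertical, i.e. θ = 90° − 51° = 39° to the horizontal. Measuring y along the incline from the free-surface line, vertical depth h = y·sinθ with sinθ = 0.629320.
The centroid lies 4r/(3π) = 0.594178 m above the diameter, so r − 4r/(3π) = 1.4 − 0.594178 = 0.805822 m below the topmost point, so y_c = 5.89 + 0.805822 = 6.69582 m and h_c = 6.69582 × 0.629320 = 4.21381 m.
A = πr²/2 = π × 1.4²/2 = 3.07876 m².
Resultant F = γ·h_c·A = 10.05525 × 4.21381 × 3.07876 = 130.45 kN.
I_c = (π/8 − 8/(9π))·r⁴ = 0.109757 × 1.4⁴ = 0.421642 m⁴.
Centre of pressure: y_p = y_c + I_c/(y_c·A) = 6.69582 + 0.421642/(6.69582 × 3.07876) = 6.69582 + 0.0204533 = 6.71627 m along the plane.
Vertically, h_p = y_p·sinθ = 6.71627 × 0.629320 = 4.22668 m.

h_p = 4.227 m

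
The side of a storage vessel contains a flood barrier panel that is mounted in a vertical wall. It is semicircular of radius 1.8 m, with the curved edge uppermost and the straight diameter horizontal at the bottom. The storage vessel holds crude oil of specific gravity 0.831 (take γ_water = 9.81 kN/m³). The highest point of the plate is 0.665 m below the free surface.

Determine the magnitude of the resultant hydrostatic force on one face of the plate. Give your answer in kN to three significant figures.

γ = 0.831 × 9.81 = 8.15211 kN/m³.
The centroid lies 4r/(3π) = 0.763944 m above the diameter, so r − 4r/(3π) = 1.8 − 0.763944 = 1.03606 m below the topmost point, so the centroid depth is h_c = 0.665 + 1.03606 = 1.70106 m.
A = πr²/2 = π × 1.8²/2 = 5.08938 m².
Resultant F = γ·h_c·A = 8.15211 × 1.70106 × 5.08938 = 70.5756 kN.

F ≈ 70.6 kN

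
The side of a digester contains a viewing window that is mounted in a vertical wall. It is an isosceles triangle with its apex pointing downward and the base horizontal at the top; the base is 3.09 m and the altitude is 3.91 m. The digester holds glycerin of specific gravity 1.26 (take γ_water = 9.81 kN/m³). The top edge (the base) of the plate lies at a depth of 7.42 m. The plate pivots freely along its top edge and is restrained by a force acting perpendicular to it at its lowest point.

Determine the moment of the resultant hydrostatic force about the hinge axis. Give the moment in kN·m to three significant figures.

γ = 1.26 × 9.81 = 12.3606 kN/m³.
With the apex down, the centroid sits h/3 = 3.91/3 = 1.30333 m below the base (the top edge), so the centroid depth is h_c = 7.42 + 1.30333 = 8.72333 m.
A = ½ × 3.09 × 3.91 = 6.04095 m².
Resultant F = γ·h_c·A = 12.3606 × 8.72333 × 6.04095 = 651.369 kN.
I_c = b·h³/36 = 3.09 × 3.91³/36 = 5.13081 m⁴.
Centre of pressure: y_p = y_c + I_c/(y_c·A) = 8.72333 + 5.13081/(8.72333 × 6.04095) = 8.72333 + 0.097364 = 8.82069 m along the plane.
The resultant acts 1.30333 + 0.097364 = 1.40069 m (along the plate) below the hinge at the top edge, so the moment about the hinge is M = F × 1.40069 = 651.369 × 1.40069 = 912.366 kN·m.

M ≈ 912 kN·m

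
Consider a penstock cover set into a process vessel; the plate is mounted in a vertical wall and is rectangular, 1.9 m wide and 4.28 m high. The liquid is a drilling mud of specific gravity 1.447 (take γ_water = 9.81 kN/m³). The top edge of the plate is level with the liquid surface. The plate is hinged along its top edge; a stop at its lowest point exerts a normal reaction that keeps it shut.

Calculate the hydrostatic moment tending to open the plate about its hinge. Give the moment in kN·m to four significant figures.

γ = 1.447 × 9.81 = 14.19507 kN/m³.
The centroid lies 4.28/2 = 2.14 m below the top edge, so the centroid depth is h_c = 2.14 m.
A = 1.9 × 4.28 = 8.132 m².
Resultant F = γ·h_c·A = 14.19507 × 2.14 × 8.132 = 247.029 kN.
I_c = b·h³/12 = 1.9 × 4.28³/12 = 12.4138 m⁴.
Centre of pressure: y_p = y_c + I_c/(y_c·A) = 2.14 + 12.4138/(2.14 × 8.132) = 2.14 + 0.713335 = 2.85334 m along the plane.
The resultant acts 2.14 + 0.713335 = 2.85334 m (along the plate) below the hinge at the top edge, so the moment about the hinge is M = F × 2.85334 = 247.029 × 2.85334 = 704.858 kN·m.

M ≈ 704.9 kN·m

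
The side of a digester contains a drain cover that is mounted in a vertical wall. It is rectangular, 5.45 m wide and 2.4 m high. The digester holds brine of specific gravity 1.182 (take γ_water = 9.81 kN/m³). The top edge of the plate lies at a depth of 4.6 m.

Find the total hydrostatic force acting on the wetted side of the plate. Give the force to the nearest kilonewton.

F ≈ 880 kN

γ = 1.182 × 9.81 = 11.59542 kN/m³.
The centroid lies 2.4/2 = 1.2 m below the top edge, so the centroid depth is h_c = 4.6 + 1.2 = 5.8 m.
A = 5.45 × 2.4 = 13.08 m².
Resultant F = γ·h_c·A = 11.59542 × 5.8 × 13.08 = 879.675 kN.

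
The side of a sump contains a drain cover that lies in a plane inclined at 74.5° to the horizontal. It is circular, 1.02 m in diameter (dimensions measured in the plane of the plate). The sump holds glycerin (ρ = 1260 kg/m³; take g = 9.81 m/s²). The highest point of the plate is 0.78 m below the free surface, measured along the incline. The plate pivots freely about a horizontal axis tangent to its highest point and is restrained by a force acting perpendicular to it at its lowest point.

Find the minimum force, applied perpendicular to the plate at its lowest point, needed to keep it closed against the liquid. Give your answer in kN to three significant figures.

γ = ρg = 1260 × 9.81 / 1000 = 12.3606 kN/m³.
Let θ = 74.5° be the plate's angle to the horizontal; measure y along the incline from where the plane meets the free surface. Vertical depth h = y·sinθ with sinθ = 0.963630.
The centroid is at the centre, 0.51 m below the top of the plate, so y_c = 0.78 + 0.51 = 1.29 m and h_c = 1.29 × 0.963630 = 1.24308 m.
A = π(0.51)² = 0.817128 m².
Resultant F = γ·h_c·A = 12.3606 × 1.24308 × 0.817128 = 12.5553 kN.
I_c = πr⁴/4 = π × 0.51⁴/4 = 0.0531338 m⁴.
Centre of pressure: y_p = y_c + I_c/(y_c·A) = 1.29 + 0.0531338/(1.29 × 0.817128) = 1.29 + 0.050407 = 1.34041 m along the plane.
The resultant acts 0.51 + 0.050407 = 0.560407 m (along the plate) below the hinge at the top edge, so the moment about the hinge is M = F × 0.560407 = 12.5553 × 0.560407 = 7.03608 kN·m.
A normal force at the bottom, 1.02 m from the hinge, must supply this moment: P = 7.03608/1.02 = 6.89812 kN.

P ≈ 6.90 kN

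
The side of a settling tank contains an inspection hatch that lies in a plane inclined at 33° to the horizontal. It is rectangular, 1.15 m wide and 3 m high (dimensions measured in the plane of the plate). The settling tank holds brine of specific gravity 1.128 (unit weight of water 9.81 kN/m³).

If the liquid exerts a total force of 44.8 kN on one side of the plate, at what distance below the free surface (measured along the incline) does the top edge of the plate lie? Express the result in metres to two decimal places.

y_top ≈ 0.65 m

γ = 1.128 × 9.81 = 11.06568 kN/m³.
A = 1.15 × 3 = 3.45 m².
From F = γ·h_c·A, the centroid depth is h_c = 44.8/(11.06568 × 3.45) = 1.17349 m.
Let θ = 33° be the plate's angle to the horizontal; measure y along the incline from where the plane meets the free surface. Vertical depth h = y·sinθ with sinθ = 0.544639.
Along the incline, y_c = h_c/sinθ = 1.17349/0.544639 = 2.15462 m.
The centroid lies 3/2 = 1.5 m below the top edge, so the top edge sits at y_top = 2.15462 − 1.5 = 0.65462 m along the incline.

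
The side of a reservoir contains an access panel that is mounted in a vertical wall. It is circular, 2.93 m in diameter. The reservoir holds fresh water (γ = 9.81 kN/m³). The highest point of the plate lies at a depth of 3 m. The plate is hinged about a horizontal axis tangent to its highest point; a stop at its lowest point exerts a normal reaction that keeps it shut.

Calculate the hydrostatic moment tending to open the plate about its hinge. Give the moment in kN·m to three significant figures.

γ = 9.81 kN/m³.
The centroid is at the centre, 1.465 m below the top of the plate, so the centroid depth is h_c = 3 + 1.465 = 4.465 m.
A = π(1.465)² = 6.74256 m².
Resultant F = γ·h_c·A = 9.81 × 4.465 × 6.74256 = 295.335 kN.
I_c = πr⁴/4 = π × 1.465⁴/4 = 3.61777 m⁴.
Centre of pressure: y_p = y_c + I_c/(y_c·A) = 4.465 + 3.61777/(4.465 × 6.74256) = 4.465 + 0.12017 = 4.58517 m along the plane.
The resultant acts 1.465 + 0.12017 = 1.58517 m (along the plate) below the hinge at the top edge, so the moment about the hinge is M = F × 1.58517 = 295.335 × 1.58517 = 468.156 kN·m.

M ≈ 468 kN·m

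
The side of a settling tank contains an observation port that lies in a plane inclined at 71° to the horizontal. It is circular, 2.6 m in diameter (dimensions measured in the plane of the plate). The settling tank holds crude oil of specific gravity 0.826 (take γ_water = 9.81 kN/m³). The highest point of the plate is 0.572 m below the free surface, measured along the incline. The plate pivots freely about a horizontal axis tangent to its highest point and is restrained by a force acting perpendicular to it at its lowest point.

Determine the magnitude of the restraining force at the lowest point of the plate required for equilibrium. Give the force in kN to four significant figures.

P ≈ 44.68 kN

γ = 0.826 × 9.81 = 8.10306 kN/m³.
Let θ = 71° be the plate's angle to the horizontal; measure y along the incline from where the plane meets the free surface. Vertical depth h = y·sinθ with sinθ = 0.945519.
The centroid is at the centre, 1.3 m below the top of the plate, so y_c = 0.572 + 1.3 = 1.872 m and h_c = 1.872 × 0.945519 = 1.77001 m.
A = π(1.3)² = 5.30929 m².
Resultant F = γ·h_c·A = 8.10306 × 1.77001 × 5.30929 = 76.1485 kN.
I_c = πr⁴/4 = π × 1.3⁴/4 = 2.24318 m⁴.
Centre of pressure: y_p = y_c + I_c/(y_c·A) = 1.872 + 2.24318/(1.872 × 5.30929) = 1.872 + 0.225695 = 2.0977 m along the plane.
The resultant acts 1.3 + 0.225695 = 1.5257 m (along the plate) below the hinge at the top edge, so the moment about the hinge is M = F × 1.5257 = 76.1485 × 1.5257 = 116.18 kN·m.
A normal force at the bottom, 2.6 m from the hinge, must supply this moment: P = 116.18/2.6 = 44.6846 kN.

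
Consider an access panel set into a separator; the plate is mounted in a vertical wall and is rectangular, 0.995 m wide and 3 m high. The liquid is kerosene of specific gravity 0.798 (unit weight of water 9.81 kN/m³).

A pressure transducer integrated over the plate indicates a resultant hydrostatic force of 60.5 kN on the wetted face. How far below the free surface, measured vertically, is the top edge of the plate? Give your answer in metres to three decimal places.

d_top ≈ 1.089 m

γ = 0.798 × 9.81 = 7.82838 kN/m³.
A = 0.995 × 3 = 2.985 m².
From F = γ·h_c·A, the centroid depth is h_c = 60.5/(7.82838 × 2.985) = 2.58904 m.
The centroid lies 3/2 = 1.5 m below the top edge, so the top edge sits at h_top = 2.58904 − 1.5 = 1.08904 m below the surface.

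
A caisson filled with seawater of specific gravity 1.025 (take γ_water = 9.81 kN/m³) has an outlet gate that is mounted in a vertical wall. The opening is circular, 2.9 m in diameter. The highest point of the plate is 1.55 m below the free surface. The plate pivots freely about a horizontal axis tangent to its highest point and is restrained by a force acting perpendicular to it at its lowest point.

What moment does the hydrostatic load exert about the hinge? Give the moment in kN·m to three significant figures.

M ≈ 324 kN·m

γ = 1.025 × 9.81 = 10.05525 kN/m³.
The centroid is at the centre, 1.45 m below the top of the plate, so the centroid depth is h_c = 1.55 + 1.45 = 3 m.
A = π(1.45)² = 6.6052 m².
Resultant F = γ·h_c·A = 10.05525 × 3 × 6.6052 = 199.251 kN.
I_c = πr⁴/4 = π × 1.45⁴/4 = 3.47186 m⁴.
Centre of pressure: y_p = y_c + I_c/(y_c·A) = 3 + 3.47186/(3 × 6.6052) = 3 + 0.175208 = 3.17521 m along the plane.
The resultant acts 1.45 + 0.175208 = 1.62521 m (along the plate) below the hinge at the top edge, so the moment about the hinge is M = F × 1.62521 = 199.251 × 1.62521 = 323.825 kN·m.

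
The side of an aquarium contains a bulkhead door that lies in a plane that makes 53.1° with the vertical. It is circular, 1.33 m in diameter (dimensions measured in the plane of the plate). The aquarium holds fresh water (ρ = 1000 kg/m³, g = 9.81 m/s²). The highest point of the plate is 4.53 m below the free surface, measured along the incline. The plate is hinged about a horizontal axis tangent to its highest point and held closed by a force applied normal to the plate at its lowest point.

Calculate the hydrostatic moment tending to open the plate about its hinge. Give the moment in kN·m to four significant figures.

γ = ρg = 1000 × 9.81 = 9810 N/m³ = 9.81 kN/m³.
The plate makes 53.1° with the vertical, i.e. θ = 90° − 53.1° = 36.9° to the horizontal. Measuring y along the incline from the free-surface line, vertical depth h = y·sinθ with sinθ = 0.600420.
The centroid is at the centre, 0.665 m below the top of the plate, so y_c = 4.53 + 0.665 = 5.195 m and h_c = 5.195 × 0.600420 = 3.11918 m.
A = π(0.665)² = 1.38929 m².
Resultant F = γ·h_c·A = 9.81 × 3.11918 × 1.38929 = 42.5111 kN.
I_c = πr⁴/4 = π × 0.665⁴/4 = 0.153595 m⁴.
Centre of pressure: y_p = y_c + I_c/(y_c·A) = 5.195 + 0.153595/(5.195 × 1.38929) = 5.195 + 0.0212813 = 5.21628 m along the plane.
The resultant acts 0.665 + 0.0212813 = 0.686281 m (along the plate) below the hinge at the top edge, so the moment about the hinge is M = F × 0.686281 = 42.5111 × 0.686281 = 29.1746 kN·m.

M ≈ 29.17 kN·m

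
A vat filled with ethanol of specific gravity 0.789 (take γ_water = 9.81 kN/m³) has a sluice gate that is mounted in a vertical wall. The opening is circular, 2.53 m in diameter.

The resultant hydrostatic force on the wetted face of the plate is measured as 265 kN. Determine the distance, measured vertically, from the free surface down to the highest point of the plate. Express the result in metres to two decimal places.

d_top ≈ 5.55 m

γ = 0.789 × 9.81 = 7.74009 kN/m³.
A = π(1.265)² = 5.02726 m².
From F = γ·h_c·A, the centroid depth is h_c = 265/(7.74009 × 5.02726) = 6.81034 m.
The centroid is at the centre, 1.265 m below the top of the plate, so the highest point sits at h_top = 6.81034 − 1.265 = 5.54534 m below the surface.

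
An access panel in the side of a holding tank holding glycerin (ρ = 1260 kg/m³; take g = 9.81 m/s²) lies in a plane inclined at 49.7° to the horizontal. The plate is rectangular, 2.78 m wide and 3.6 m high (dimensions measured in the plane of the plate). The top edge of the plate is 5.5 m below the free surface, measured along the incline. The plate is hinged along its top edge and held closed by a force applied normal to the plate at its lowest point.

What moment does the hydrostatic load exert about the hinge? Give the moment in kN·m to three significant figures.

M ≈ 1340 kN·m

γ = ρg = 1260 × 9.81 / 1000 = 12.3606 kN/m³.
Let θ = 49.7° be the plate's angle to the horizontal; measure y along the incline from where the plane meets the free surface. Vertical depth h = y·sinθ with sinθ = 0.762668.
The centroid lies 3.6/2 = 1.8 m below the top edge, so y_c = 5.5 + 1.8 = 7.3 m and h_c = 7.3 × 0.762668 = 5.56748 m.
A = 2.78 × 3.6 = 10.008 m².
Resultant F = γ·h_c·A = 12.3606 × 5.56748 × 10.008 = 688.724 kN.
I_c = b·h³/12 = 2.78 × 3.6³/12 = 10.8086 m⁴.
Centre of pressure: y_p = y_c + I_c/(y_c·A) = 7.3 + 10.8086/(7.3 × 10.008) = 7.3 + 0.147945 = 7.44794 m along the plane.
The resultant acts 1.8 + 0.147945 = 1.94795 m (along the plate) below the hinge at the top edge, so the moment about the hinge is M = F × 1.94795 = 688.724 × 1.94795 = 1341.6 kN·m.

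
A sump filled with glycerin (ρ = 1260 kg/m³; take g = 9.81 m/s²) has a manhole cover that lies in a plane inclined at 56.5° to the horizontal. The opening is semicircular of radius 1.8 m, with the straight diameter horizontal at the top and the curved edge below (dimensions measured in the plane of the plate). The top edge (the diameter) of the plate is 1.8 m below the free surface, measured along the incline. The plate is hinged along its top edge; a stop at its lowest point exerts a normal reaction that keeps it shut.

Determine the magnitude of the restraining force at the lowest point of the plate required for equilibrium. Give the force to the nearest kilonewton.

P ≈ 64 kN

γ = ρg = 1260 × 9.81 / 1000 = 12.3606 kN/m³.
Let θ = 56.5° be the plate's angle to the horizontal; measure y along the incline from where the plane meets the free surface. Vertical depth h = y·sinθ with sinθ = 0.833886.
The centroid of a semicircle lies 4r/(3π) = 0.763944 m from the diameter, here below the top edge, so y_c = 1.8 + 0.763944 = 2.56394 m and h_c = 2.56394 × 0.833886 = 2.13803 m.
A = πr²/2 = π × 1.8²/2 = 5.08938 m².
Resultant F = γ·h_c·A = 12.3606 × 2.13803 × 5.08938 = 134.499 kN.
I_c = (π/8 − 8/(9π))·r⁴ = 0.109757 × 1.8⁴ = 1.15219 m⁴.
Centre of pressure: y_p = y_c + I_c/(y_c·A) = 2.56394 + 1.15219/(2.56394 × 5.08938) = 2.56394 + 0.0882981 = 2.65224 m along the plane.
The resultant acts 0.763944 + 0.0882981 = 0.852242 m (along the plate) below the hinge at the top edge, so the moment about the hinge is M = F × 0.852242 = 134.499 × 0.852242 = 114.626 kN·m.
A normal force at the bottom, 1.8 m from the hinge, must supply this moment: P = 114.626/1.8 = 63.6811 kN.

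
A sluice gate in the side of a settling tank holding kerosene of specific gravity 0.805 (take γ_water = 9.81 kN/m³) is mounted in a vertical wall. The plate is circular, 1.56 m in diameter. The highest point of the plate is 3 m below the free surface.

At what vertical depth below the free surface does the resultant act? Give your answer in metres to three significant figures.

h_p = 3.82 m

γ = 0.805 × 9.81 = 7.89705 kN/m³.
The centroid is at the centre, 0.78 m below the top of the plate, so the centroid depth is h_c = 3 + 0.78 = 3.78 m.
A = π(0.78)² = 1.91134 m².
Resultant F = γ·h_c·A = 7.89705 × 3.78 × 1.91134 = 57.0551 kN.
I_c = πr⁴/4 = π × 0.78⁴/4 = 0.290716 m⁴.
Centre of pressure: y_p = y_c + I_c/(y_c·A) = 3.78 + 0.290716/(3.78 × 1.91134) = 3.78 + 0.0402383 = 3.82024 m along the plane.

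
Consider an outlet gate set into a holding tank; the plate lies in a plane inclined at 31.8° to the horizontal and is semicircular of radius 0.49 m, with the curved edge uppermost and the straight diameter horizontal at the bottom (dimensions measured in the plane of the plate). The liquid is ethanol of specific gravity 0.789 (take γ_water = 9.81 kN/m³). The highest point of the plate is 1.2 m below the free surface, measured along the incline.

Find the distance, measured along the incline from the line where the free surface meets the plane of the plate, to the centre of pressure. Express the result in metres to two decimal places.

y_p = 1.49 m

γ = 0.789 × 9.81 = 7.74009 kN/m³.
Let θ = 31.8° be the plate's angle to the horizontal; measure y along the incline from where the plane meets the free surface. Vertical depth h = y·sinθ with sinθ = 0.526956.
The centroid lies 4r/(3π) = 0.207962 m above the diameter, so r − 4r/(3π) = 0.49 − 0.207962 = 0.282038 m below the topmost point, so y_c = 1.2 + 0.282038 = 1.48204 m and h_c = 1.48204 × 0.526956 = 0.78097 m.
A = πr²/2 = π × 0.49²/2 = 0.377148 m².
Resultant F = γ·h_c·A = 7.74009 × 0.78097 × 0.377148 = 2.27978 kN.
I_c = (π/8 − 8/(9π))·r⁴ = 0.109757 × 0.49⁴ = 0.00632727 m⁴.
Centre of pressure: y_p = y_c + I_c/(y_c·A) = 1.48204 + 0.00632727/(1.48204 × 0.377148) = 1.48204 + 0.01132 = 1.49336 m along the plane.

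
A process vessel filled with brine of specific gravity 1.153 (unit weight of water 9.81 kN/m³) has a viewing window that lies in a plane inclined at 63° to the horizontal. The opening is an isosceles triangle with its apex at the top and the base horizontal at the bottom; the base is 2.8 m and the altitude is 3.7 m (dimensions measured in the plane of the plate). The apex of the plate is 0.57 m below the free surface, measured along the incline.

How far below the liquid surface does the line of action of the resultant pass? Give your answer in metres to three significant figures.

h_p = 2.93 m

γ = 1.153 × 9.81 = 11.31093 kN/m³.
Let θ = 63° be the plate's angle to the horizontal; measure y along the incline from where the plane meets the free surface. Vertical depth h = y·sinθ with sinθ = 0.891007.
With the apex up, the centroid sits 2h/3 = 2 × 3.7/3 = 2.46667 m below the apex, so y_c = 0.57 + 2.46667 = 3.03667 m and h_c = 3.03667 × 0.891007 = 2.70569 m.
A = ½ × 2.8 × 3.7 = 5.18 m².
Resultant F = γ·h_c·A = 11.31093 × 2.70569 × 5.18 = 158.528 kN.
I_c = b·h³/36 = 2.8 × 3.7³/36 = 3.93968 m⁴.
Centre of pressure: y_p = y_c + I_c/(y_c·A) = 3.03667 + 3.93968/(3.03667 × 5.18) = 3.03667 + 0.250457 = 3.28713 m along the plane.
Vertically, h_p = y_p·sinθ = 3.28713 × 0.891007 = 2.92886 m.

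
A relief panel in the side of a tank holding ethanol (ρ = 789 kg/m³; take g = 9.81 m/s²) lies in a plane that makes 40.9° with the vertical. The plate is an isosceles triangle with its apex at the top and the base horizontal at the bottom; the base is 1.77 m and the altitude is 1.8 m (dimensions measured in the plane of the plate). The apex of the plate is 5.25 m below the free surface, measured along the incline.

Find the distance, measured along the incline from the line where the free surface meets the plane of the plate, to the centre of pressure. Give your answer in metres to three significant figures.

γ = ρg = 789 × 9.81 / 1000 = 7.74009 kN/m³.
The plate makes 40.9° with the vertical, i.e. θ = 90° − 40.9° = 49.1° to the horizontal. Measuring y along the incline from the free-surface line, vertical depth h = y·sinθ with sinθ = 0.755853.
With the apex up, the centroid sits 2h/3 = 2 × 1.8/3 = 1.2 m below the apex, so y_c = 5.25 + 1.2 = 6.45 m and h_c = 6.45 × 0.755853 = 4.87525 m.
A = ½ × 1.77 × 1.8 = 1.593 m².
Resultant F = γ·h_c·A = 7.74009 × 4.87525 × 1.593 = 60.1117 kN.
I_c = b·h³/36 = 1.77 × 1.8³/36 = 0.28674 m⁴.
Centre of pressure: y_p = y_c + I_c/(y_c·A) = 6.45 + 0.28674/(6.45 × 1.593) = 6.45 + 0.027907 = 6.47791 m along the plane.

y_p = 6.48 m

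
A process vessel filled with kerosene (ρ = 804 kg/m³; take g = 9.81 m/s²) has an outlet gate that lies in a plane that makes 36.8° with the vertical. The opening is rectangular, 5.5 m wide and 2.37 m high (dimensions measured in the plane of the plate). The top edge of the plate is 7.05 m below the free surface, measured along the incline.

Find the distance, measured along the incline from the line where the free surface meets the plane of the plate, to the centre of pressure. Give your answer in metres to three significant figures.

γ = ρg = 804 × 9.81 / 1000 = 7.88724 kN/m³.
The plate makes 36.8° with the vertical, i.e. θ = 90° − 36.8° = 53.2° to the horizontal. Measuring y along the incline from the free-surface line, vertical depth h = y·sinθ with sinθ = 0.800731.
The centroid lies 2.37/2 = 1.185 m below the top edge, so y_c = 7.05 + 1.185 = 8.235 m and h_c = 8.235 × 0.800731 = 6.59402 m.
A = 5.5 × 2.37 = 13.035 m².
Resultant F = γ·h_c·A = 7.88724 × 6.59402 × 13.035 = 677.932 kN.
I_c = b·h³/12 = 5.5 × 2.37³/12 = 6.10136 m⁴.
Centre of pressure: y_p = y_c + I_c/(y_c·A) = 8.235 + 6.10136/(8.235 × 13.035) = 8.235 + 0.0568397 = 8.29184 m along the plane.

y_p = 8.29 m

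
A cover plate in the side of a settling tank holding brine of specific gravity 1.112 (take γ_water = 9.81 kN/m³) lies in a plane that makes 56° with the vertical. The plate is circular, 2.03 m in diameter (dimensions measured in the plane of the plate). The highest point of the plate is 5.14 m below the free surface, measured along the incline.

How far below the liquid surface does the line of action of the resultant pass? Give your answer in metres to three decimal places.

γ = 1.112 × 9.81 = 10.90872 kN/m³.
The plate makes 56° with the vertical, i.e. θ = 90° − 56° = 34° to the horizontal. Measuring y along the incline from the free-surface line, vertical depth h = y·sinθ with sinθ = 0.559193.
The centroid is at the centre, 1.015 m below the top of the plate, so y_c = 5.14 + 1.015 = 6.155 m and h_c = 6.155 × 0.559193 = 3.44183 m.
A = π(1.015)² = 3.23655 m².
Resultant F = γ·h_c·A = 10.90872 × 3.44183 × 3.23655 = 121.519 kN.
I_c = πr⁴/4 = π × 1.015⁴/4 = 0.833593 m⁴.
Centre of pressure: y_p = y_c + I_c/(y_c·A) = 6.155 + 0.833593/(6.155 × 3.23655) = 6.155 + 0.041845 = 6.19685 m along the plane.
Vertically, h_p = y_p·sinθ = 6.19685 × 0.559193 = 3.46524 m.

h_p = 3.465 m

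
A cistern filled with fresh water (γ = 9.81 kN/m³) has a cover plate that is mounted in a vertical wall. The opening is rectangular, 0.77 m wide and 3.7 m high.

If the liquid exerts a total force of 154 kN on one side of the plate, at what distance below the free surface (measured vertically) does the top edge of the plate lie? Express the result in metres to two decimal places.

γ = 9.81 kN/m³.
A = 0.77 × 3.7 = 2.849 m².
From F = γ·h_c·A, the centroid depth is h_c = 154/(9.81 × 2.849) = 5.5101 m.
The centroid lies 3.7/2 = 1.85 m below the top edge, so the top edge sits at h_top = 5.5101 − 1.85 = 3.6601 m below the surface.

d_top ≈ 3.66 m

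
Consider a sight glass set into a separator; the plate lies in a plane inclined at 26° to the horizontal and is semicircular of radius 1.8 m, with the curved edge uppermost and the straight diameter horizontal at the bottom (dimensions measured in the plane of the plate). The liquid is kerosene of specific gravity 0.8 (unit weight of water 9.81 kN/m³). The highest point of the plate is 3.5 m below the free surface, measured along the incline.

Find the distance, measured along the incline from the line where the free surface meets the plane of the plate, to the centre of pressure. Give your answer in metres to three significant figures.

y_p = 4.59 m

γ = 0.8 × 9.81 = 7.848 kN/m³.
Let θ = 26° be the plate's angle to the horizontal; measure y along the incline from where the plane meets the free surface. Vertical depth h = y·sinθ with sinθ = 0.438371.
The centroid lies 4r/(3π) = 0.763944 m above the diameter, so r − 4r/(3π) = 1.8 − 0.763944 = 1.03606 m below the topmost point, so y_c = 3.5 + 1.03606 = 4.53606 m and h_c = 4.53606 × 0.438371 = 1.98848 m.
A = πr²/2 = π × 1.8²/2 = 5.08938 m².
Resultant F = γ·h_c·A = 7.848 × 1.98848 × 5.08938 = 79.4228 kN.
I_c = (π/8 − 8/(9π))·r⁴ = 0.109757 × 1.8⁴ = 1.15219 m⁴.
Centre of pressure: y_p = y_c + I_c/(y_c·A) = 4.53606 + 1.15219/(4.53606 × 5.08938) = 4.53606 + 0.0499092 = 4.58597 m along the plane.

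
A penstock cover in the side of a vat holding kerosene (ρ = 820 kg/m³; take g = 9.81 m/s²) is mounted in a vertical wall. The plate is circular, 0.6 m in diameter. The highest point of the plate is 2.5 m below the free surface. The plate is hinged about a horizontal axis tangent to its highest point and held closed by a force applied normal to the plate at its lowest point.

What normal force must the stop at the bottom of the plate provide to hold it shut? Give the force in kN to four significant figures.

γ = ρg = 820 × 9.81 / 1000 = 8.0442 kN/m³.
The centroid is at the centre, 0.3 m below the top of the plate, so the centroid depth is h_c = 2.5 + 0.3 = 2.8 m.
A = π(0.3)² = 0.282743 m².
Resultant F = γ·h_c·A = 8.0442 × 2.8 × 0.282743 = 6.36844 kN.
I_c = πr⁴/4 = π × 0.3⁴/4 = 0.00636173 m⁴.
Centre of pressure: y_p = y_c + I_c/(y_c·A) = 2.8 + 0.00636173/(2.8 × 0.282743) = 2.8 + 0.00803573 = 2.80804 m along the plane.
The resultant acts 0.3 + 0.00803573 = 0.308036 m (along the plate) below the hinge at the top edge, so the moment about the hinge is M = F × 0.308036 = 6.36844 × 0.308036 = 1.96171 kN·m.
A normal force at the bottom, 0.6 m from the hinge, must supply this moment: P = 1.96171/0.6 = 3.26952 kN.

P ≈ 3.270 kN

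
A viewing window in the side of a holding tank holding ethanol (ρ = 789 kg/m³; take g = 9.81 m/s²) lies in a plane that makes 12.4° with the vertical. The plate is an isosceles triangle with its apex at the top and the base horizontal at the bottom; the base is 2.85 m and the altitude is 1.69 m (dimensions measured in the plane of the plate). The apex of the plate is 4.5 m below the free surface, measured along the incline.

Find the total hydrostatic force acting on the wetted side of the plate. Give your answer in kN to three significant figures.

F ≈ 102 kN

γ = ρg = 789 × 9.81 / 1000 = 7.74009 kN/m³.
The plate makes 12.4° with the vertical, i.e. θ = 90° − 12.4° = 77.6° to the horizontal. Measuring y along the incline from the free-surface line, vertical depth h = y·sinθ with sinθ = 0.976672.
With the apex up, the centroid sits 2h/3 = 2 × 1.69/3 = 1.12667 m below the apex, so y_c = 4.5 + 1.12667 = 5.62667 m and h_c = 5.62667 × 0.976672 = 5.49541 m.
A = ½ × 2.85 × 1.69 = 2.40825 m².
Resultant F = γ·h_c·A = 7.74009 × 5.49541 × 2.40825 = 102.435 kN.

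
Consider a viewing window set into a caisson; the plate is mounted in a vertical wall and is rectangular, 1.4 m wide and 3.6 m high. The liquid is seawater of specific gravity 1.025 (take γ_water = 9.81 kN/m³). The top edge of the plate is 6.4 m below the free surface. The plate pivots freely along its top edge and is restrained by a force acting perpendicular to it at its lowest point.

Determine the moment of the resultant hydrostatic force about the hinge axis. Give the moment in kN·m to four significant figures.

γ = 1.025 × 9.81 = 10.05525 kN/m³.
The centroid lies 3.6/2 = 1.8 m below the top edge, so the centroid depth is h_c = 6.4 + 1.8 = 8.2 m.
A = 1.4 × 3.6 = 5.04 m².
Resultant F = γ·h_c·A = 10.05525 × 8.2 × 5.04 = 415.563 kN.
I_c = b·h³/12 = 1.4 × 3.6³/12 = 5.4432 m⁴.
Centre of pressure: y_p = y_c + I_c/(y_c·A) = 8.2 + 5.4432/(8.2 × 5.04) = 8.2 + 0.131707 = 8.33171 m along the plane.
The resultant acts 1.8 + 0.131707 = 1.93171 m (along the plate) below the hinge at the top edge, so the moment about the hinge is M = F × 1.93171 = 415.563 × 1.93171 = 802.747 kN·m.

M ≈ 802.7 kN·m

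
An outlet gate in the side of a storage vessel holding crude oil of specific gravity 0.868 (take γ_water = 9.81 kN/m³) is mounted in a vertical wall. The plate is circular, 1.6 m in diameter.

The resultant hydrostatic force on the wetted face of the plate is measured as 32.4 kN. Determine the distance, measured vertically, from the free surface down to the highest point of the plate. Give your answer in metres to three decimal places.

γ = 0.868 × 9.81 = 8.51508 kN/m³.
A = π(0.8)² = 2.01062 m².
From F = γ·h_c·A, the centroid depth is h_c = 32.4/(8.51508 × 2.01062) = 1.89246 m.
The centroid is at the centre, 0.8 m below the top of the plate, so the highest point sits at h_top = 1.89246 − 0.8 = 1.09246 m below the surface.

d_top ≈ 1.092 m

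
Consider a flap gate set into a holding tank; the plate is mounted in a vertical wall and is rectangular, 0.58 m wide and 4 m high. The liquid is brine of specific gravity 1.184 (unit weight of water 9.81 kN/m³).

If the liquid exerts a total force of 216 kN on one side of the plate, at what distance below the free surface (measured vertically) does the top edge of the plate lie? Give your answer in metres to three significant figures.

d_top ≈ 6.02 m

γ = 1.184 × 9.81 = 11.61504 kN/m³.
A = 0.58 × 4 = 2.32 m².
From F = γ·h_c·A, the centroid depth is h_c = 216/(11.61504 × 2.32) = 8.01577 m.
The centroid lies 4/2 = 2 m below the top edge, so the top edge sits at h_top = 8.01577 − 2 = 6.01577 m below the surface.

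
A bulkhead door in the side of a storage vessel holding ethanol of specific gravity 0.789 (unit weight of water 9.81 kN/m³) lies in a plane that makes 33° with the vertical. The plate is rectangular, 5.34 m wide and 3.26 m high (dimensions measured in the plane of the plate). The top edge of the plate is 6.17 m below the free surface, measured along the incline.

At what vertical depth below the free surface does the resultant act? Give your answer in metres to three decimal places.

h_p = 6.637 m

γ = 0.789 × 9.81 = 7.74009 kN/m³.
The plate makes 33° with the vertical, i.e. θ = 90° − 33° = 57° to the horizontal. Measuring y along the incline from the free-surface line, vertical depth h = y·sinθ with sinθ = 0.838671.
The centroid lies 3.26/2 = 1.63 m below the top edge, so y_c = 6.17 + 1.63 = 7.8 m and h_c = 7.8 × 0.838671 = 6.54163 m.
A = 5.34 × 3.26 = 17.4084 m².
Resultant F = γ·h_c·A = 7.74009 × 6.54163 × 17.4084 = 881.436 kN.
I_c = b·h³/12 = 5.34 × 3.26³/12 = 15.4175 m⁴.
Centre of pressure: y_p = y_c + I_c/(y_c·A) = 7.8 + 15.4175/(7.8 × 17.4084) = 7.8 + 0.113543 = 7.91354 m along the plane.
Vertically, h_p = y_p·sinθ = 7.91354 × 0.838671 = 6.63686 m.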